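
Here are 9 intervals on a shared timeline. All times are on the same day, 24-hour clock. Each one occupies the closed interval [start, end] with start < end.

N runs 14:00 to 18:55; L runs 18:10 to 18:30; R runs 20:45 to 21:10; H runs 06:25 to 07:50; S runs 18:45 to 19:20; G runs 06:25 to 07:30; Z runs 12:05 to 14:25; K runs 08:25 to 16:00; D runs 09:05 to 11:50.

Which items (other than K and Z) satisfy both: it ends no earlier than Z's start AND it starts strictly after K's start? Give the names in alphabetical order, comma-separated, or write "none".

L, N, R, S

Conditions: its end is no earlier than Z's start (X.end >= 12:05) AND its start is strictly after K's start (X.start > 08:25).
D: end 11:50 >= 12:05? ✗; start 09:05 > 08:25? ✓ → no.
G: end 07:30 >= 12:05? ✗; start 06:25 > 08:25? ✗ → no.
H: end 07:50 >= 12:05? ✗; start 06:25 > 08:25? ✗ → no.
L: end 18:30 >= 12:05? ✓; start 18:10 > 08:25? ✓ → yes.
N: end 18:55 >= 12:05? ✓; start 14:00 > 08:25? ✓ → yes.
R: end 21:10 >= 12:05? ✓; start 20:45 > 08:25? ✓ → yes.
S: end 19:20 >= 12:05? ✓; start 18:45 > 08:25? ✓ → yes.
Result: L, N, R, S.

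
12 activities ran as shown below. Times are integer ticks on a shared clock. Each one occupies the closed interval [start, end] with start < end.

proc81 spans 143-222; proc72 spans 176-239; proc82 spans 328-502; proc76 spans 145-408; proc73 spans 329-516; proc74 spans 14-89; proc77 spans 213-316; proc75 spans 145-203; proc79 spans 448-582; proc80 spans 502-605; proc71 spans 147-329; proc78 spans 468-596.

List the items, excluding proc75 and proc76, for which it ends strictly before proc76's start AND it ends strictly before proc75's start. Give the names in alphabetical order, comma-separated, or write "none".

Conditions: its end is strictly before proc76's start (X.end < 145) AND its end is strictly before proc75's start (X.end < 145).
proc71: end 329 < 145? ✗; end 329 < 145? ✗ → no.
proc72: end 239 < 145? ✗; end 239 < 145? ✗ → no.
proc73: end 516 < 145? ✗; end 516 < 145? ✗ → no.
proc74: end 89 < 145? ✓; end 89 < 145? ✓ → yes.
proc77: end 316 < 145? ✗; end 316 < 145? ✗ → no.
proc78: end 596 < 145? ✗; end 596 < 145? ✗ → no.
proc79: end 582 < 145? ✗; end 582 < 145? ✗ → no.
proc80: end 605 < 145? ✗; end 605 < 145? ✗ → no.
proc81: end 222 < 145? ✗; end 222 < 145? ✗ → no.
proc82: end 502 < 145? ✗; end 502 < 145? ✗ → no.
Result: proc74.

proc74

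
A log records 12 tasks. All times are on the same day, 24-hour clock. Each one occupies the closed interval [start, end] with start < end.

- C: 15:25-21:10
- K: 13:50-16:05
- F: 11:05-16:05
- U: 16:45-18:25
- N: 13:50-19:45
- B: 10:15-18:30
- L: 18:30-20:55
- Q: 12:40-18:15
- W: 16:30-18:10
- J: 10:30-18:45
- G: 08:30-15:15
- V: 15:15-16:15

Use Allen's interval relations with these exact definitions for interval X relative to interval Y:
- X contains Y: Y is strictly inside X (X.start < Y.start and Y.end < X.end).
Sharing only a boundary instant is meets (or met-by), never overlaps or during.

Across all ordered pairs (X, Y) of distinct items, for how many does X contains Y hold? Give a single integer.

Checking all 132 ordered pairs for relation 'contains'; matching pairs in alphabetical order:
(B, F): B contains F ✓
(B, K): B contains K ✓
(B, Q): B contains Q ✓
(B, U): B contains U ✓
(B, V): B contains V ✓
(B, W): B contains W ✓
(C, L): C contains L ✓
(C, U): C contains U ✓
(C, W): C contains W ✓
(J, F): J contains F ✓
(J, K): J contains K ✓
(J, Q): J contains Q ✓
(J, U): J contains U ✓
(J, V): J contains V ✓
(J, W): J contains W ✓
(N, U): N contains U ✓
(N, V): N contains V ✓
(N, W): N contains W ✓
(Q, K): Q contains K ✓
(Q, V): Q contains V ✓
(Q, W): Q contains W ✓
Count: 21.

21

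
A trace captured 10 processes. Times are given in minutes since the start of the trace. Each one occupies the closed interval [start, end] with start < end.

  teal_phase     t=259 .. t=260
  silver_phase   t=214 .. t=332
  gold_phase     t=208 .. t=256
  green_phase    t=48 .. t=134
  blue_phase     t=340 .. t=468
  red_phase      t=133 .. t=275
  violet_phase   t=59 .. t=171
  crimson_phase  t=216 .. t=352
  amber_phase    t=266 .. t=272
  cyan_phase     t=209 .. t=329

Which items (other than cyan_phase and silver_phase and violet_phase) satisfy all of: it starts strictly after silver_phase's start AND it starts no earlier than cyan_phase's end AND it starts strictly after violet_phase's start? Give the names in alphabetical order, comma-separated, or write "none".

Conditions: its start is strictly after silver_phase's start (X.start > t=214) AND its start is no earlier than cyan_phase's end (X.start >= t=329) AND its start is strictly after violet_phase's start (X.start > t=59).
amber_phase: start t=266 > t=214? ✓; start t=266 >= t=329? ✗; start t=266 > t=59? ✓ → no.
blue_phase: start t=340 > t=214? ✓; start t=340 >= t=329? ✓; start t=340 > t=59? ✓ → yes.
crimson_phase: start t=216 > t=214? ✓; start t=216 >= t=329? ✗; start t=216 > t=59? ✓ → no.
gold_phase: start t=208 > t=214? ✗; start t=208 >= t=329? ✗; start t=208 > t=59? ✓ → no.
green_phase: start t=48 > t=214? ✗; start t=48 >= t=329? ✗; start t=48 > t=59? ✗ → no.
red_phase: start t=133 > t=214? ✗; start t=133 >= t=329? ✗; start t=133 > t=59? ✓ → no.
teal_phase: start t=259 > t=214? ✓; start t=259 >= t=329? ✗; start t=259 > t=59? ✓ → no.
Result: blue_phase.

blue_phase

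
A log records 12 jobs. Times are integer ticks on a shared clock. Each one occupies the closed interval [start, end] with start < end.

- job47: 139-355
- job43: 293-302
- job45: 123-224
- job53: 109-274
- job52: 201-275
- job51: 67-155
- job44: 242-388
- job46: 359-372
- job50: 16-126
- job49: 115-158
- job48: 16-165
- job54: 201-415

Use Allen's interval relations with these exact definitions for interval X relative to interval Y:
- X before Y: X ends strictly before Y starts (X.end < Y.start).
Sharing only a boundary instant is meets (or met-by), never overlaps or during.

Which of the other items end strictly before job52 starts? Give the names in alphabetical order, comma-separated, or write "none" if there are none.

job48, job49, job50, job51

Target job52 = [201, 275].
job43 [293, 302] → after → no.
job44 [242, 388] → overlapped-by → no.
job45 [123, 224] → overlaps → no.
job46 [359, 372] → after → no.
job47 [139, 355] → contains → no.
job48 [16, 165] → before → yes.
job49 [115, 158] → before → yes.
job50 [16, 126] → before → yes.
job51 [67, 155] → before → yes.
job53 [109, 274] → overlaps → no.
job54 [201, 415] → started-by → no.
Result: job48, job49, job50, job51.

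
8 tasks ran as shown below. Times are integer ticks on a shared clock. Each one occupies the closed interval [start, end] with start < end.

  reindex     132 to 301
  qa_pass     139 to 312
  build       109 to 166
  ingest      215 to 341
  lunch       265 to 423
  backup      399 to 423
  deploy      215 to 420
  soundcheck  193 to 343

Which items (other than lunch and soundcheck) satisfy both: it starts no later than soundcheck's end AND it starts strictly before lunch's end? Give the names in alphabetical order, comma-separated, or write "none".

Conditions: its start is no later than soundcheck's end (X.start <= 343) AND its start is strictly before lunch's end (X.start < 423).
backup: start 399 <= 343? ✗; start 399 < 423? ✓ → no.
build: start 109 <= 343? ✓; start 109 < 423? ✓ → yes.
deploy: start 215 <= 343? ✓; start 215 < 423? ✓ → yes.
ingest: start 215 <= 343? ✓; start 215 < 423? ✓ → yes.
qa_pass: start 139 <= 343? ✓; start 139 < 423? ✓ → yes.
reindex: start 132 <= 343? ✓; start 132 < 423? ✓ → yes.
Result: build, deploy, ingest, qa_pass, reindex.

build, deploy, ingest, qa_pass, reindex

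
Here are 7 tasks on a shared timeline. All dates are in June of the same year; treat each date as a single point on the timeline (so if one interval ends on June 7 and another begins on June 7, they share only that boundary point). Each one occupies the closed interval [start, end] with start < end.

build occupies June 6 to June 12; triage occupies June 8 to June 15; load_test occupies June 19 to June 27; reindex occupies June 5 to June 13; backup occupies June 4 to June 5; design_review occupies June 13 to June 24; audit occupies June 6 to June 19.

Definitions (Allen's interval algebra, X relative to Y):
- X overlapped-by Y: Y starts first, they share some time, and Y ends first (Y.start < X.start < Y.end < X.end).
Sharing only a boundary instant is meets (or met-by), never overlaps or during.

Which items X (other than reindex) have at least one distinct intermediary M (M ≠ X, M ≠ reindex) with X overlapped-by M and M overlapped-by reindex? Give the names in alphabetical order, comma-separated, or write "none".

design_review

Target reindex = [June 5, June 13].
Intermediaries M with M overlapped-by reindex: audit, triage.
Via audit — items with X overlapped-by audit: design_review.
Via triage — items with X overlapped-by triage: design_review.
Union: design_review.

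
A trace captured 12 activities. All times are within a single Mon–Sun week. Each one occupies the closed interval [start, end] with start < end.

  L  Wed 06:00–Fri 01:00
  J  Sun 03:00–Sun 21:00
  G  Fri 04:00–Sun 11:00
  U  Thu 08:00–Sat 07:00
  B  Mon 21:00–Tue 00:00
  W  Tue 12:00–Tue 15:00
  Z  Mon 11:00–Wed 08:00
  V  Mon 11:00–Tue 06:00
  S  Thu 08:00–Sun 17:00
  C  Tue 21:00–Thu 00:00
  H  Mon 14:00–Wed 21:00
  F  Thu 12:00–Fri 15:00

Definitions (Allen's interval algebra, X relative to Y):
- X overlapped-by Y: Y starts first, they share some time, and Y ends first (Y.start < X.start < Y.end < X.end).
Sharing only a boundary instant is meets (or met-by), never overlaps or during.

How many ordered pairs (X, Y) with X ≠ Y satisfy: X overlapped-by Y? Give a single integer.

Checking all 132 ordered pairs for relation 'overlapped-by'; matching pairs in alphabetical order:
(C, H): C overlapped-by H ✓
(C, Z): C overlapped-by Z ✓
(F, L): F overlapped-by L ✓
(G, F): G overlapped-by F ✓
(G, U): G overlapped-by U ✓
(H, V): H overlapped-by V ✓
(H, Z): H overlapped-by Z ✓
(J, G): J overlapped-by G ✓
(J, S): J overlapped-by S ✓
(L, C): L overlapped-by C ✓
(L, H): L overlapped-by H ✓
(L, Z): L overlapped-by Z ✓
(S, L): S overlapped-by L ✓
(U, L): U overlapped-by L ✓
Count: 14.

14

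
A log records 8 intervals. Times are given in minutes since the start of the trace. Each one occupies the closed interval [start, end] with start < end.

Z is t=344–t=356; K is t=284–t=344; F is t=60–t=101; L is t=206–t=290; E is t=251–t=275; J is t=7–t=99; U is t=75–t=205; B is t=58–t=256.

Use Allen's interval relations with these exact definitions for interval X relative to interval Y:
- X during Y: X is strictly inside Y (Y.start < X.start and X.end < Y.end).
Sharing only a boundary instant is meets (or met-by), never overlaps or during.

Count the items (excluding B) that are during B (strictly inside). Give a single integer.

2

Target B = [t=58, t=256].
E [t=251, t=275] → overlapped-by → no.
F [t=60, t=101] → during → counts.
J [t=7, t=99] → overlaps → no.
K [t=284, t=344] → after → no.
L [t=206, t=290] → overlapped-by → no.
U [t=75, t=205] → during → counts.
Z [t=344, t=356] → after → no.
Total: 2.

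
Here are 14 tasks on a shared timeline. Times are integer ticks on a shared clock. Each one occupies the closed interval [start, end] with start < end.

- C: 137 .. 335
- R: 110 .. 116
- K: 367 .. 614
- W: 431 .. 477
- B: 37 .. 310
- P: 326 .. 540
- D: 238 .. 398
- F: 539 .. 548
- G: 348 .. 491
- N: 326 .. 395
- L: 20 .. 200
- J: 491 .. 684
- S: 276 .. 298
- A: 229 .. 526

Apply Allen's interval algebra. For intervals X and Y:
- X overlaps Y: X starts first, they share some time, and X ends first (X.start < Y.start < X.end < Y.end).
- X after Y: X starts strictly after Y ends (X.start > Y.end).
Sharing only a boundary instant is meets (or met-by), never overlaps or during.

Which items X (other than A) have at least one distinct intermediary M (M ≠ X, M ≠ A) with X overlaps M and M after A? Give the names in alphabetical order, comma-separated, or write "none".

Target A = [229, 526].
Intermediaries M with M after A: F.
Via F — items with X overlaps F: P.
Union: P.

P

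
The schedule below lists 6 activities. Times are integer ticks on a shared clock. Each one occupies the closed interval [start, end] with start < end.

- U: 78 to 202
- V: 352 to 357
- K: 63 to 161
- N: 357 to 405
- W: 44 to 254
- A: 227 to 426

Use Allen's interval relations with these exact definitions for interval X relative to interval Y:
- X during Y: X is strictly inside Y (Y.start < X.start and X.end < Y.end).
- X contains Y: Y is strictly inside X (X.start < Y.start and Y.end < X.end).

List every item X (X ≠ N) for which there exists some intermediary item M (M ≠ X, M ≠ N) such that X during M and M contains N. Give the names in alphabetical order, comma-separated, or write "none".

V

Target N = [357, 405].
Intermediaries M with M contains N: A.
Via A — items with X during A: V.
Union: V.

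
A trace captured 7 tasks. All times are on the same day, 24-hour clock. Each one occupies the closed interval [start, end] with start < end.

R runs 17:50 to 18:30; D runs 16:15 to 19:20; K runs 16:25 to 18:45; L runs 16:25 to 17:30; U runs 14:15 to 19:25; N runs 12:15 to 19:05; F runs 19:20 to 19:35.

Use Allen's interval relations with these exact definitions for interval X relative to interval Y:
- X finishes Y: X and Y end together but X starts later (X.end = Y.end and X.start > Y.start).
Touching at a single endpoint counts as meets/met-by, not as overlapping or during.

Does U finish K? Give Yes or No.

U = [14:15, 19:25], K = [16:25, 18:45].
Actual relation of U to K: contains.
Asked whether 'finishes' holds → No.

No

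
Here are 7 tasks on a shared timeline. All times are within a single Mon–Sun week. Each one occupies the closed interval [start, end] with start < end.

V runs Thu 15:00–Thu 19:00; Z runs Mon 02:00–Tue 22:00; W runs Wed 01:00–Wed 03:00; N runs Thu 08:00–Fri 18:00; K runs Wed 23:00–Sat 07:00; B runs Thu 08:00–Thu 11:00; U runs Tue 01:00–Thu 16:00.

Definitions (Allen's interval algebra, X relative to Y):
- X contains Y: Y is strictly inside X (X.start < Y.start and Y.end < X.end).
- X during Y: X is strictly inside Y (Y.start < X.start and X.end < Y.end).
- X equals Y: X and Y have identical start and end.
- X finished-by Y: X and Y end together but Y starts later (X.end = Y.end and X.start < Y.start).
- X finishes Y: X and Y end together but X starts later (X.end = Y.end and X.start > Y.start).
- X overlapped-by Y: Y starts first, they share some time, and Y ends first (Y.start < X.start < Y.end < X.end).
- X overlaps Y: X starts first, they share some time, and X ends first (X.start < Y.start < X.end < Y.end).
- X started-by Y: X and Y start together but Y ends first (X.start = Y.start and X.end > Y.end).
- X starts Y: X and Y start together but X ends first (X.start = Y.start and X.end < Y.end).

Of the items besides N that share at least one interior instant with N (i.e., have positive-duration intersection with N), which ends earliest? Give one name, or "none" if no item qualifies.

Target N = [Thu 08:00, Fri 18:00].
B [Thu 08:00, Thu 11:00] → starts → candidate.
K [Wed 23:00, Sat 07:00] → contains → candidate.
U [Tue 01:00, Thu 16:00] → overlaps → candidate.
V [Thu 15:00, Thu 19:00] → during → candidate.
W [Wed 01:00, Wed 03:00] → before → excluded.
Z [Mon 02:00, Tue 22:00] → before → excluded.
Among candidates, earliest end is Thu 11:00 → B.

B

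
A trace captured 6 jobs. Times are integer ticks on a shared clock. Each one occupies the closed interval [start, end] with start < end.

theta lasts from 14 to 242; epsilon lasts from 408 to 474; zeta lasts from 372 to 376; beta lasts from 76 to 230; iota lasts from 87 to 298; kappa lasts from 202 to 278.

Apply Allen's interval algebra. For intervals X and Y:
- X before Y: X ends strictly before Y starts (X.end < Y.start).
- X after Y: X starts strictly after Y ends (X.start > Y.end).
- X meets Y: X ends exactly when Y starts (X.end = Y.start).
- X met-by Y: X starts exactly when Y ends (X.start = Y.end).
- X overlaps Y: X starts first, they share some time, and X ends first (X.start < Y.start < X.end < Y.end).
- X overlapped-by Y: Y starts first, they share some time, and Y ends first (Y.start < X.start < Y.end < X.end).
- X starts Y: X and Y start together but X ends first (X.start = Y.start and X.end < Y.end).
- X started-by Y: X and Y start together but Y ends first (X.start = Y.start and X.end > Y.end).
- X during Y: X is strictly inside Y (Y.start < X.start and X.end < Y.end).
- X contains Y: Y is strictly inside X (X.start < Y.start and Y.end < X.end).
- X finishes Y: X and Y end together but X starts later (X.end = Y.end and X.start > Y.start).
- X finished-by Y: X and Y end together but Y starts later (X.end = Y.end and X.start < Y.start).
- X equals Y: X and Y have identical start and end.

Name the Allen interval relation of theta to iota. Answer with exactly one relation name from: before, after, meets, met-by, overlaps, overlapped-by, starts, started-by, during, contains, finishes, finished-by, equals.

theta = [14, 242]; iota = [87, 298].
Compare endpoints: theta.start < iota.start, theta.start < iota.end, theta.end > iota.start, theta.end < iota.end.
That pattern is 'overlaps'.

overlaps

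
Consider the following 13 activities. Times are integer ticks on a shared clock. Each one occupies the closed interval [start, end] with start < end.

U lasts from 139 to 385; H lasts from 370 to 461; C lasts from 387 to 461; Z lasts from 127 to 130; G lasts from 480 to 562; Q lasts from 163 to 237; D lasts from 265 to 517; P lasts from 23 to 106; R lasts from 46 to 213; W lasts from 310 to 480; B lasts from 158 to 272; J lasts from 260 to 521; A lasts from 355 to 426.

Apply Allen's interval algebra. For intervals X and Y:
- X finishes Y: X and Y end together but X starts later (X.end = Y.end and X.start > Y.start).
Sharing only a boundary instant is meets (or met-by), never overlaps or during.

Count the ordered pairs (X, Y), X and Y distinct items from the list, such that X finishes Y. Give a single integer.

1

Checking all 156 ordered pairs for relation 'finishes'; matching pairs in alphabetical order:
(C, H): C finishes H ✓
Count: 1.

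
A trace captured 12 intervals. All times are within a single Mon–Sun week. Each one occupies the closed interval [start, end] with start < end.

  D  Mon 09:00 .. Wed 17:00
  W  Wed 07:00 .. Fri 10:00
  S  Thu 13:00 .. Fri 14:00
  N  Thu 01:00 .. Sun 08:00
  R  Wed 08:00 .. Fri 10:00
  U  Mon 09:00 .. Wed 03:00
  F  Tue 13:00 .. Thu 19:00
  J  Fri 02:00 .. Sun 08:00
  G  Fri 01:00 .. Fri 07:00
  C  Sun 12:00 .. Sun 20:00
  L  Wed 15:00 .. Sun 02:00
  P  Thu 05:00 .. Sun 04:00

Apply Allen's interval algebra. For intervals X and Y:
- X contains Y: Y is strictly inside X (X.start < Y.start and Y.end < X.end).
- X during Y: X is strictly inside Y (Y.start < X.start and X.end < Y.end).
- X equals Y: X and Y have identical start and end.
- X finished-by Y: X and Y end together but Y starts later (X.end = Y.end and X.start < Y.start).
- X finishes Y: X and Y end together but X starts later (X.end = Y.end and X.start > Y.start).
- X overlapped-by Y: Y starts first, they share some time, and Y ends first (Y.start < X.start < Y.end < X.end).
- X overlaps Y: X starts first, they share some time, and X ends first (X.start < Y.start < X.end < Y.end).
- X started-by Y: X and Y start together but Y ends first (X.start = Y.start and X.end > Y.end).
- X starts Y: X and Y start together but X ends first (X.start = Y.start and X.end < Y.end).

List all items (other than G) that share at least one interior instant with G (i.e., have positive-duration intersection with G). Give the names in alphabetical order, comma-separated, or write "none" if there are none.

J, L, N, P, R, S, W

Target G = [Fri 01:00, Fri 07:00].
C [Sun 12:00, Sun 20:00] → after → no.
D [Mon 09:00, Wed 17:00] → before → no.
F [Tue 13:00, Thu 19:00] → before → no.
J [Fri 02:00, Sun 08:00] → overlapped-by → yes.
L [Wed 15:00, Sun 02:00] → contains → yes.
N [Thu 01:00, Sun 08:00] → contains → yes.
P [Thu 05:00, Sun 04:00] → contains → yes.
R [Wed 08:00, Fri 10:00] → contains → yes.
S [Thu 13:00, Fri 14:00] → contains → yes.
U [Mon 09:00, Wed 03:00] → before → no.
W [Wed 07:00, Fri 10:00] → contains → yes.
Result: J, L, N, P, R, S, W.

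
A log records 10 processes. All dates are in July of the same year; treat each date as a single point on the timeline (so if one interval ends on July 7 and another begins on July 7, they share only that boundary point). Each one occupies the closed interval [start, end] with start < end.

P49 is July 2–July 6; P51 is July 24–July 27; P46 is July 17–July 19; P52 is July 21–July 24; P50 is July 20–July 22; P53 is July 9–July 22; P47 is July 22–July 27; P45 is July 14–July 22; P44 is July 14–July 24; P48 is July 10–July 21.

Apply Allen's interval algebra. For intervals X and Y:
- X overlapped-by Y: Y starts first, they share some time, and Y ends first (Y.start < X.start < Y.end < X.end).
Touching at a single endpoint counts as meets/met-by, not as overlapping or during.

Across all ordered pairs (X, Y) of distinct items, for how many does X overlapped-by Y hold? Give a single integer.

9

Checking all 90 ordered pairs for relation 'overlapped-by'; matching pairs in alphabetical order:
(P44, P48): P44 overlapped-by P48 ✓
(P44, P53): P44 overlapped-by P53 ✓
(P45, P48): P45 overlapped-by P48 ✓
(P47, P44): P47 overlapped-by P44 ✓
(P47, P52): P47 overlapped-by P52 ✓
(P50, P48): P50 overlapped-by P48 ✓
(P52, P45): P52 overlapped-by P45 ✓
(P52, P50): P52 overlapped-by P50 ✓
(P52, P53): P52 overlapped-by P53 ✓
Count: 9.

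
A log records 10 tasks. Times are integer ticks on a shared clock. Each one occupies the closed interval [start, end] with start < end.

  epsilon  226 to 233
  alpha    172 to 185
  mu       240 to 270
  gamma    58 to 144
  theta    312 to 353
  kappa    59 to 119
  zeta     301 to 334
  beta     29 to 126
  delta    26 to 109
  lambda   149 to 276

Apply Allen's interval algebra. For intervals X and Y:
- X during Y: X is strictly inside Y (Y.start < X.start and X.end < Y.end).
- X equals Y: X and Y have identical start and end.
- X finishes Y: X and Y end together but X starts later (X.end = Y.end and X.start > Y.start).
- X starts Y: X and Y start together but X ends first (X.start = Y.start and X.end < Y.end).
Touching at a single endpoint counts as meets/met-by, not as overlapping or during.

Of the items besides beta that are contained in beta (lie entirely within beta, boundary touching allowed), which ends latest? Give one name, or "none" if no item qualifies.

kappa

Target beta = [29, 126].
alpha [172, 185] → after → excluded.
delta [26, 109] → overlaps → excluded.
epsilon [226, 233] → after → excluded.
gamma [58, 144] → overlapped-by → excluded.
kappa [59, 119] → during → candidate.
lambda [149, 276] → after → excluded.
mu [240, 270] → after → excluded.
theta [312, 353] → after → excluded.
zeta [301, 334] → after → excluded.
Among candidates, latest end is 119 → kappa.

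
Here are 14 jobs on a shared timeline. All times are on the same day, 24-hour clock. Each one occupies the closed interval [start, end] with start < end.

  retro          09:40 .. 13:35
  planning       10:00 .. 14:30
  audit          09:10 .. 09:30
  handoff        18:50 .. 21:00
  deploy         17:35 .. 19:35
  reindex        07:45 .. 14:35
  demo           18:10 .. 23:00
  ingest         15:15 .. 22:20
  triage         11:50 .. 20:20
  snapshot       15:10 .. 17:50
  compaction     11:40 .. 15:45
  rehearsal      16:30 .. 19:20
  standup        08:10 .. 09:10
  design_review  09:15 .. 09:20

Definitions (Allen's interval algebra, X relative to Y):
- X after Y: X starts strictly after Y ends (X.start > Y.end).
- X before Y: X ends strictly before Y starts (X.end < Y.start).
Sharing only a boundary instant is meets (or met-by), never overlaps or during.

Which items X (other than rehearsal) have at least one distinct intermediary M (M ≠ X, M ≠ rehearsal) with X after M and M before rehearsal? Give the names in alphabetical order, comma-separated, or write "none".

Target rehearsal = [16:30, 19:20].
Intermediaries M with M before rehearsal: audit, compaction, design_review, planning, reindex, retro, standup.
Via audit — items with X after audit: compaction, demo, deploy, handoff, ingest, planning, retro, snapshot, triage.
Via compaction — items with X after compaction: demo, deploy, handoff.
Via design_review — items with X after design_review: compaction, demo, deploy, handoff, ingest, planning, retro, snapshot, triage.
Via planning — items with X after planning: demo, deploy, handoff, ingest, snapshot.
Via reindex — items with X after reindex: demo, deploy, handoff, ingest, snapshot.
Via retro — items with X after retro: demo, deploy, handoff, ingest, snapshot.
Via standup — items with X after standup: compaction, demo, deploy, design_review, handoff, ingest, planning, retro, snapshot, triage.
Union: compaction, demo, deploy, design_review, handoff, ingest, planning, retro, snapshot, triage.

compaction, demo, deploy, design_review, handoff, ingest, planning, retro, snapshot, triage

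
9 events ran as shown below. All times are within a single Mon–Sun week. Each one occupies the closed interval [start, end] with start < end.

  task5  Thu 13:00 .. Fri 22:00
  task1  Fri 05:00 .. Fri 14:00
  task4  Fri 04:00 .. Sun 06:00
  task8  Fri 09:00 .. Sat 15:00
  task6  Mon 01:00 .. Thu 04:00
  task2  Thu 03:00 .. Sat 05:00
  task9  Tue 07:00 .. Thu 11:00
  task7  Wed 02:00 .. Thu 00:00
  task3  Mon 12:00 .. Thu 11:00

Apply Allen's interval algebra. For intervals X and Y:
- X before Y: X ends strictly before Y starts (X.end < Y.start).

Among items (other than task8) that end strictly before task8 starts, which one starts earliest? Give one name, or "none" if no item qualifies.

task6

Target task8 = [Fri 09:00, Sat 15:00].
task1 [Fri 05:00, Fri 14:00] → overlaps → excluded.
task2 [Thu 03:00, Sat 05:00] → overlaps → excluded.
task3 [Mon 12:00, Thu 11:00] → before → candidate.
task4 [Fri 04:00, Sun 06:00] → contains → excluded.
task5 [Thu 13:00, Fri 22:00] → overlaps → excluded.
task6 [Mon 01:00, Thu 04:00] → before → candidate.
task7 [Wed 02:00, Thu 00:00] → before → candidate.
task9 [Tue 07:00, Thu 11:00] → before → candidate.
Among candidates, earliest start is Mon 01:00 → task6.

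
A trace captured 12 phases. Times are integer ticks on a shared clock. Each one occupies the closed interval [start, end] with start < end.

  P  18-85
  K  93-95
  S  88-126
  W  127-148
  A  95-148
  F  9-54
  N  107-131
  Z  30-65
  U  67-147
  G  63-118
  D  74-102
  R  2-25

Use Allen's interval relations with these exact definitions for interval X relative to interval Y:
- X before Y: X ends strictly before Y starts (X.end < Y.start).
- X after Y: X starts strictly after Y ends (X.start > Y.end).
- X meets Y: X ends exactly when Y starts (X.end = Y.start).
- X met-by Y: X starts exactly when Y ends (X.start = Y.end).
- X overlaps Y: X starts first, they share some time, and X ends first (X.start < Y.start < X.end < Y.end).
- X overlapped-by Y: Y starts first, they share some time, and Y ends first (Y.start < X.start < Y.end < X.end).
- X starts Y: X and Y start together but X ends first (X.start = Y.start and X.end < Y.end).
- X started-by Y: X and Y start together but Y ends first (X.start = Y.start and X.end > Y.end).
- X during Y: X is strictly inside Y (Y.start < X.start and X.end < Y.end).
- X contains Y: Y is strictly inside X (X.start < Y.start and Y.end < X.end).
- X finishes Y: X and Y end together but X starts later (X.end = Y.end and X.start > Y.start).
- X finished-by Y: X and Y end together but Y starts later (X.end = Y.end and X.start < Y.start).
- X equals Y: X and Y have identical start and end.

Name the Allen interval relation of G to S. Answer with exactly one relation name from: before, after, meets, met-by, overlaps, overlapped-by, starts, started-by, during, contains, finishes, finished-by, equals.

overlaps

G = [63, 118]; S = [88, 126].
Compare endpoints: G.start < S.start, G.start < S.end, G.end > S.start, G.end < S.end.
That pattern is 'overlaps'.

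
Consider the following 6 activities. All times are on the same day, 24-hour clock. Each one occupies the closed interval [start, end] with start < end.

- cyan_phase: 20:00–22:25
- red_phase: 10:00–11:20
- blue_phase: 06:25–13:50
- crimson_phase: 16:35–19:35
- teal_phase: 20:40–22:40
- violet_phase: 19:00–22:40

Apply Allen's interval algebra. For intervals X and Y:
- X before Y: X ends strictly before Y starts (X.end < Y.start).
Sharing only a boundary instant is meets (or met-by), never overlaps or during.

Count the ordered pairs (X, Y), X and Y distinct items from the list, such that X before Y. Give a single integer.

Checking all 30 ordered pairs for relation 'before'; matching pairs in alphabetical order:
(blue_phase, crimson_phase): blue_phase before crimson_phase ✓
(blue_phase, cyan_phase): blue_phase before cyan_phase ✓
(blue_phase, teal_phase): blue_phase before teal_phase ✓
(blue_phase, violet_phase): blue_phase before violet_phase ✓
(crimson_phase, cyan_phase): crimson_phase before cyan_phase ✓
(crimson_phase, teal_phase): crimson_phase before teal_phase ✓
(red_phase, crimson_phase): red_phase before crimson_phase ✓
(red_phase, cyan_phase): red_phase before cyan_phase ✓
(red_phase, teal_phase): red_phase before teal_phase ✓
(red_phase, violet_phase): red_phase before violet_phase ✓
Count: 10.

10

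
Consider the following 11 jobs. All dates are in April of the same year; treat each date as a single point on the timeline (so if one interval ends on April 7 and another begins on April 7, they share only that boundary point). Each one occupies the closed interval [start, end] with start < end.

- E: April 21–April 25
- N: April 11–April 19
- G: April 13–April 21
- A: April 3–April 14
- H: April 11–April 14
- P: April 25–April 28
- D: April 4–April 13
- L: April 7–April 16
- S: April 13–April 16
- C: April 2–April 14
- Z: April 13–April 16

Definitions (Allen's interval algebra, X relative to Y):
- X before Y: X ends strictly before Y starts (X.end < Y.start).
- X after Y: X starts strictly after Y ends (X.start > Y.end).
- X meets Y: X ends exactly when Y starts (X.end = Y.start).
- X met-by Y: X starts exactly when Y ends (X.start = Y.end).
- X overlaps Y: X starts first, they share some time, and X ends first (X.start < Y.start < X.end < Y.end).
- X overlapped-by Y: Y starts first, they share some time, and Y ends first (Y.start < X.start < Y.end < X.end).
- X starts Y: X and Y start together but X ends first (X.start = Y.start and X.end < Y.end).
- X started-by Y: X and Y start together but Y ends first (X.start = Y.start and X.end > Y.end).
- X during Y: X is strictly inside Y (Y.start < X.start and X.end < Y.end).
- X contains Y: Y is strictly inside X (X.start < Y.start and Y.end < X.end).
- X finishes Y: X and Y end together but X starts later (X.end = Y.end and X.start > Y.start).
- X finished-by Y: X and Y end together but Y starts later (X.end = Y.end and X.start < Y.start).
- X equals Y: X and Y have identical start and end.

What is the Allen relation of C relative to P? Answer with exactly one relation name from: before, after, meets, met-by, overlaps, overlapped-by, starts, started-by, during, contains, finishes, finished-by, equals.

C = [April 2, April 14]; P = [April 25, April 28].
Compare endpoints: C.start < P.start, C.start < P.end, C.end < P.start, C.end < P.end.
That pattern is 'before'.

before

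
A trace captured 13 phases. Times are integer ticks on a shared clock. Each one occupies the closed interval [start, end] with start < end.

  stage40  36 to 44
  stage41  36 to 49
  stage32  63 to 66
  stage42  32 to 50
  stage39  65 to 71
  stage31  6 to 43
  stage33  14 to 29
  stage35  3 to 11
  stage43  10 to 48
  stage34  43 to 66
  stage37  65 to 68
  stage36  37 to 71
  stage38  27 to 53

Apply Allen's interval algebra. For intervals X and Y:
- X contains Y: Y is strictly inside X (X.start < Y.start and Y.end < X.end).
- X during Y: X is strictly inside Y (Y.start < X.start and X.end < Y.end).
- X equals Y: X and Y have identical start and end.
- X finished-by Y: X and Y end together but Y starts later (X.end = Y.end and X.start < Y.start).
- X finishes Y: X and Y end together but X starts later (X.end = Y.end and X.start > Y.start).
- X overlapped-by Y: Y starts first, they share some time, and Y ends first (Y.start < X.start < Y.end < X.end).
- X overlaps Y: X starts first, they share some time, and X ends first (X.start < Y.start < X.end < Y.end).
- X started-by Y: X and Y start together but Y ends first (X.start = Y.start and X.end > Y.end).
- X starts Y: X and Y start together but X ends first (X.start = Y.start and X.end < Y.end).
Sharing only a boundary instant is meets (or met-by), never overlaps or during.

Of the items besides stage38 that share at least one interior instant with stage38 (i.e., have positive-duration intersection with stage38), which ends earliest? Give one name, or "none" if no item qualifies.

stage33

Target stage38 = [27, 53].
stage31 [6, 43] → overlaps → candidate.
stage32 [63, 66] → after → excluded.
stage33 [14, 29] → overlaps → candidate.
stage34 [43, 66] → overlapped-by → candidate.
stage35 [3, 11] → before → excluded.
stage36 [37, 71] → overlapped-by → candidate.
stage37 [65, 68] → after → excluded.
stage39 [65, 71] → after → excluded.
stage40 [36, 44] → during → candidate.
stage41 [36, 49] → during → candidate.
stage42 [32, 50] → during → candidate.
stage43 [10, 48] → overlaps → candidate.
Among candidates, earliest end is 29 → stage33.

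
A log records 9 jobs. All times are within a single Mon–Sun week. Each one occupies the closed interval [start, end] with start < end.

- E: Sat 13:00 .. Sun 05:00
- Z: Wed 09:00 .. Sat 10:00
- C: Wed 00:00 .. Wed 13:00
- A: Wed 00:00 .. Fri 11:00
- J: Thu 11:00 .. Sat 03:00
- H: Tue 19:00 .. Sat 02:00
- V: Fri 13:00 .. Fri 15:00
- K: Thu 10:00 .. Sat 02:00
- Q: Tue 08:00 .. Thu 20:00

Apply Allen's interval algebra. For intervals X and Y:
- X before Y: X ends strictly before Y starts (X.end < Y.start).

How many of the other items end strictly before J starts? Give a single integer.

1

Target J = [Thu 11:00, Sat 03:00].
A [Wed 00:00, Fri 11:00] → overlaps → no.
C [Wed 00:00, Wed 13:00] → before → counts.
E [Sat 13:00, Sun 05:00] → after → no.
H [Tue 19:00, Sat 02:00] → overlaps → no.
K [Thu 10:00, Sat 02:00] → overlaps → no.
Q [Tue 08:00, Thu 20:00] → overlaps → no.
V [Fri 13:00, Fri 15:00] → during → no.
Z [Wed 09:00, Sat 10:00] → contains → no.
Total: 1.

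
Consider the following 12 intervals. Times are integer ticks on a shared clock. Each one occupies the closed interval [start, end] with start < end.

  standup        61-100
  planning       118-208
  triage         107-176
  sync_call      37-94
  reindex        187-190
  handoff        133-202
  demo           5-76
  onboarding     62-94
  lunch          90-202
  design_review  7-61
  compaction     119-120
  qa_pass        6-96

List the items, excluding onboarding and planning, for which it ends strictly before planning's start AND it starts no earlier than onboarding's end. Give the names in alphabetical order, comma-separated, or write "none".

none

Conditions: its end is strictly before planning's start (X.end < 118) AND its start is no earlier than onboarding's end (X.start >= 94).
compaction: end 120 < 118? ✗; start 119 >= 94? ✓ → no.
demo: end 76 < 118? ✓; start 5 >= 94? ✗ → no.
design_review: end 61 < 118? ✓; start 7 >= 94? ✗ → no.
handoff: end 202 < 118? ✗; start 133 >= 94? ✓ → no.
lunch: end 202 < 118? ✗; start 90 >= 94? ✗ → no.
qa_pass: end 96 < 118? ✓; start 6 >= 94? ✗ → no.
reindex: end 190 < 118? ✗; start 187 >= 94? ✓ → no.
standup: end 100 < 118? ✓; start 61 >= 94? ✗ → no.
sync_call: end 94 < 118? ✓; start 37 >= 94? ✗ → no.
triage: end 176 < 118? ✗; start 107 >= 94? ✓ → no.
Result: none.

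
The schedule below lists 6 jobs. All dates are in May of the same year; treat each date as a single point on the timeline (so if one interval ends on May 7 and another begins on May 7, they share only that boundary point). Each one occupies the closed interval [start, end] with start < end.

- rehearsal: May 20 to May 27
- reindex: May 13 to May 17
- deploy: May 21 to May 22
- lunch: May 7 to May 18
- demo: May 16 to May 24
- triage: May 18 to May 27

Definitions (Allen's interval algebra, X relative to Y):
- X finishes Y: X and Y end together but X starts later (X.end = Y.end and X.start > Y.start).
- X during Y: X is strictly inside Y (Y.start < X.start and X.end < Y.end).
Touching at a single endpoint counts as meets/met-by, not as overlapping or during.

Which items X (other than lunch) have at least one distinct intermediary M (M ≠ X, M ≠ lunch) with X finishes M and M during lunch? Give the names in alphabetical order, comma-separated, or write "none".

Target lunch = [May 7, May 18].
Intermediaries M with M during lunch: reindex.
Via reindex — items with X finishes reindex: none.
Union: none.

none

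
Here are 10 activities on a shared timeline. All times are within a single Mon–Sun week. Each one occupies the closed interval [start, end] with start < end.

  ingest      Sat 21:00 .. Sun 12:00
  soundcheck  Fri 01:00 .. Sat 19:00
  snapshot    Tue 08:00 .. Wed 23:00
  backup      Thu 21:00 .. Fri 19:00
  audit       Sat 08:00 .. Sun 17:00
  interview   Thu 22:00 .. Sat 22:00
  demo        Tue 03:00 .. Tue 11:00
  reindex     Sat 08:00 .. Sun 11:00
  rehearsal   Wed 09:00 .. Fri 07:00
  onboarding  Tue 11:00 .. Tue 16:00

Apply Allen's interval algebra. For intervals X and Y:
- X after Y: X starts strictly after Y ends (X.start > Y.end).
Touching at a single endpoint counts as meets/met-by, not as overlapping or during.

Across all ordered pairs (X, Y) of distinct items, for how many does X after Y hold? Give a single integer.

Checking all 90 ordered pairs for relation 'after'; matching pairs in alphabetical order:
(audit, backup): audit after backup ✓
(audit, demo): audit after demo ✓
(audit, onboarding): audit after onboarding ✓
(audit, rehearsal): audit after rehearsal ✓
(audit, snapshot): audit after snapshot ✓
(backup, demo): backup after demo ✓
(backup, onboarding): backup after onboarding ✓
(backup, snapshot): backup after snapshot ✓
(ingest, backup): ingest after backup ✓
(ingest, demo): ingest after demo ✓
(ingest, onboarding): ingest after onboarding ✓
(ingest, rehearsal): ingest after rehearsal ✓
(ingest, snapshot): ingest after snapshot ✓
(ingest, soundcheck): ingest after soundcheck ✓
(interview, demo): interview after demo ✓
(interview, onboarding): interview after onboarding ✓
(interview, snapshot): interview after snapshot ✓
(rehearsal, demo): rehearsal after demo ✓
(rehearsal, onboarding): rehearsal after onboarding ✓
(reindex, backup): reindex after backup ✓
(reindex, demo): reindex after demo ✓
(reindex, onboarding): reindex after onboarding ✓
(reindex, rehearsal): reindex after rehearsal ✓
(reindex, snapshot): reindex after snapshot ✓
... plus 3 further pairs not listed.
Count: 27.

27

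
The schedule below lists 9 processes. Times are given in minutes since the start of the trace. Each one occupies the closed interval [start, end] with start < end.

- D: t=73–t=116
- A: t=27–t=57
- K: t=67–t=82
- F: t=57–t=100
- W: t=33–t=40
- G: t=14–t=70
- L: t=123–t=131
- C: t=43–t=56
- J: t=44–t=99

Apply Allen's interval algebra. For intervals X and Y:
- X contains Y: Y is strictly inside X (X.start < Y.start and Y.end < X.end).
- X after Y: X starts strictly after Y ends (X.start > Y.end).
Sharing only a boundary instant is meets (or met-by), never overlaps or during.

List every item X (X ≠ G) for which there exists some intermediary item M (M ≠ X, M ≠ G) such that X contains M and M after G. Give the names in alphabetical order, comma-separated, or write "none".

none

Target G = [t=14, t=70].
Intermediaries M with M after G: D, L.
Via D — items with X contains D: none.
Via L — items with X contains L: none.
Union: none.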